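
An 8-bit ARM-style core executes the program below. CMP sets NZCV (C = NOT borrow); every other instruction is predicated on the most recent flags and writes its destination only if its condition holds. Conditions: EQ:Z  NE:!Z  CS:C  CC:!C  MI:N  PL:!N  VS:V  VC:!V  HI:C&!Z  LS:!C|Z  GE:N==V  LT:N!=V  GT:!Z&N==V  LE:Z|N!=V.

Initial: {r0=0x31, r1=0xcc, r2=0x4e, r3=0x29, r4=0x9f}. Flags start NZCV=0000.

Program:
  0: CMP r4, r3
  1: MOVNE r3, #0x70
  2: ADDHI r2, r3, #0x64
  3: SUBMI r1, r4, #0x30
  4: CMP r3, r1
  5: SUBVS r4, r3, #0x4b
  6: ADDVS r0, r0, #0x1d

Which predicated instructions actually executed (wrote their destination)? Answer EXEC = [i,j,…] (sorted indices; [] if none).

[0] flags=0011 → (cmp)
[1] flags=0011 NE?T → r3=0x70
[2] flags=0011 HI?T → r2=0xd4
[3] flags=0011 MI?F → skip
[4] flags=1001 → (cmp)
[5] flags=1001 VS?T → r4=0x25
[6] flags=1001 VS?T → r0=0x4e

EXEC = [1,2,5,6]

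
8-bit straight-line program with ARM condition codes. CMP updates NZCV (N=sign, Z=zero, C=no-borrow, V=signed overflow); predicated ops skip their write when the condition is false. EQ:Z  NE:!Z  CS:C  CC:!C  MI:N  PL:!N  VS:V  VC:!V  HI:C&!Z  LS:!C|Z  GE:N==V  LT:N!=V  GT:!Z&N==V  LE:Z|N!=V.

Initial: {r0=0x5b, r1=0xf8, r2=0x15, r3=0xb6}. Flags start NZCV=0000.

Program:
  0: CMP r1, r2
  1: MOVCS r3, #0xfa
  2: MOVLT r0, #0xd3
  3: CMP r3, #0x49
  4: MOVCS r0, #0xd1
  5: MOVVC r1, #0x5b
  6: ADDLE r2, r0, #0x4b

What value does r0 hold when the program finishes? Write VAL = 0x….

VAL = 0xd1

[0] flags=1010 → (cmp)
[1] flags=1010 CS?T → r3=0xfa
[2] flags=1010 LT?T → r0=0xd3
[3] flags=1010 → (cmp)
[4] flags=1010 CS?T → r0=0xd1
[5] flags=1010 VC?T → r1=0x5b
[6] flags=1010 LE?T → r2=0x1c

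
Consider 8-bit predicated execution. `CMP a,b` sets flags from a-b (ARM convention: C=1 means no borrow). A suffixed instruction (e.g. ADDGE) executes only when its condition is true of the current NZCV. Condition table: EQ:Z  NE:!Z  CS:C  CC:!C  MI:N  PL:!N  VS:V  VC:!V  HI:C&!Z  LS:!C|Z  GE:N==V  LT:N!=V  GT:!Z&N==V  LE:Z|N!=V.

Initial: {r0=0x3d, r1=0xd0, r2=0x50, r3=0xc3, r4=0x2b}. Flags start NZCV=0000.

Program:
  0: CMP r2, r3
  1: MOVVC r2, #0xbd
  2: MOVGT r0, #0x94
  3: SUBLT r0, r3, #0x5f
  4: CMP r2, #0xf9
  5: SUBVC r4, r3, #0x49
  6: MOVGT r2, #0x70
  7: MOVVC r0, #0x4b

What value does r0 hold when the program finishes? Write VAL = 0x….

VAL = 0x4b

[0] flags=1001 → (cmp)
[1] flags=1001 VC?F → skip
[2] flags=1001 GT?T → r0=0x94
[3] flags=1001 LT?F → skip
[4] flags=0000 → (cmp)
[5] flags=0000 VC?T → r4=0x7a
[6] flags=0000 GT?T → r2=0x70
[7] flags=0000 VC?T → r0=0x4b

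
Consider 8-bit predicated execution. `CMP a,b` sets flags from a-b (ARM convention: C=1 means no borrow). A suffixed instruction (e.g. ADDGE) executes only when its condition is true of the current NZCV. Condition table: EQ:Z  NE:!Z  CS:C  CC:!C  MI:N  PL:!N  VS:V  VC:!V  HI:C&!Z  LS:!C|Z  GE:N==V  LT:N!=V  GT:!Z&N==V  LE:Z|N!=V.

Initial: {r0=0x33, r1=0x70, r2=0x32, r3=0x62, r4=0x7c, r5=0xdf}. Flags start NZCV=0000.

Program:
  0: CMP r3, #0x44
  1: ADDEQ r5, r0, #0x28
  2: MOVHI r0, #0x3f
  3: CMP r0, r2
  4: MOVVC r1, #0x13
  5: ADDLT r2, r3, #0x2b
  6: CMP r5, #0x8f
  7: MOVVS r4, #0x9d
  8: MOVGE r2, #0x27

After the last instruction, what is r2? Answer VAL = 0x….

VAL = 0x27

[0] flags=0010 → (cmp)
[1] flags=0010 EQ?F → skip
[2] flags=0010 HI?T → r0=0x3f
[3] flags=0010 → (cmp)
[4] flags=0010 VC?T → r1=0x13
[5] flags=0010 LT?F → skip
[6] flags=0010 → (cmp)
[7] flags=0010 VS?F → skip
[8] flags=0010 GE?T → r2=0x27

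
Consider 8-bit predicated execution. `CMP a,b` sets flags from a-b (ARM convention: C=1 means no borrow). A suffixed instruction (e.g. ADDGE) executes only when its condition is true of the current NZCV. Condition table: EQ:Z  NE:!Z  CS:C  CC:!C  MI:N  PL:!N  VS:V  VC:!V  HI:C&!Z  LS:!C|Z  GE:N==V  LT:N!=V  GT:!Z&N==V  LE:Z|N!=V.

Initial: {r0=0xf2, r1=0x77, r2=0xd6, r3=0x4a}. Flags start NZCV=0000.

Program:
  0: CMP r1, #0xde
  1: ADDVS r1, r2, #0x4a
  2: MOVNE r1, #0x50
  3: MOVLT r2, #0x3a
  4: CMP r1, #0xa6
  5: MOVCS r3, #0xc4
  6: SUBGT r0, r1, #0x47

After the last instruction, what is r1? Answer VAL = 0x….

VAL = 0x50

0: ✓ CMP  NZCV=1001
1: ✓ ADDVS  r1←0x20
2: ✓ MOVNE  r1←0x50
3: · MOVLT
4: ✓ CMP  NZCV=1001
5: · MOVCS
6: ✓ SUBGT  r0←0x09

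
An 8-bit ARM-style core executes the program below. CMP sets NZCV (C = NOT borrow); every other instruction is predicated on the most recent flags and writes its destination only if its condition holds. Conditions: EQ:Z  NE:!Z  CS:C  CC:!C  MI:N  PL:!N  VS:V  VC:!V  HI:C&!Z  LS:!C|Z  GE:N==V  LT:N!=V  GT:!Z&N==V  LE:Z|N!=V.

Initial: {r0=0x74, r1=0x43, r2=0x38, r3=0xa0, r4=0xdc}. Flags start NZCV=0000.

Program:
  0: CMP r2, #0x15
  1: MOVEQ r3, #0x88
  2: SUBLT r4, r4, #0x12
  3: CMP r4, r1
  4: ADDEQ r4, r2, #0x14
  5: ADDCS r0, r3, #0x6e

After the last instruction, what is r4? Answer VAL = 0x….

VAL = 0xdc

[0] flags=0010 → (cmp)
[1] flags=0010 EQ?F → skip
[2] flags=0010 LT?F → skip
[3] flags=1010 → (cmp)
[4] flags=1010 EQ?F → skip
[5] flags=1010 CS?T → r0=0x0e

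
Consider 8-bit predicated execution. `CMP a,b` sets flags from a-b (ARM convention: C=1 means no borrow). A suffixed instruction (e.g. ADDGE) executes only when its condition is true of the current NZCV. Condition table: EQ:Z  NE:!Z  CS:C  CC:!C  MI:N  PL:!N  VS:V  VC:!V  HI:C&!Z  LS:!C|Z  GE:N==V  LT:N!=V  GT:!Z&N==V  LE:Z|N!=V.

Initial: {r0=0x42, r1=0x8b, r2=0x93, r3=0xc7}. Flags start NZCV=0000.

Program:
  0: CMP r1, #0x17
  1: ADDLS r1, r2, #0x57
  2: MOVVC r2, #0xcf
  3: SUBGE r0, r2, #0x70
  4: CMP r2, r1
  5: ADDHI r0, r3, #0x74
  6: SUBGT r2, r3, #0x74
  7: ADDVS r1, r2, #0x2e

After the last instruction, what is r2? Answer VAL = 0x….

0: ✓ CMP  NZCV=0011
1: · ADDLS
2: · MOVVC
3: · SUBGE
4: ✓ CMP  NZCV=0010
5: ✓ ADDHI  r0←0x3b
6: ✓ SUBGT  r2←0x53
7: · ADDVS

VAL = 0x53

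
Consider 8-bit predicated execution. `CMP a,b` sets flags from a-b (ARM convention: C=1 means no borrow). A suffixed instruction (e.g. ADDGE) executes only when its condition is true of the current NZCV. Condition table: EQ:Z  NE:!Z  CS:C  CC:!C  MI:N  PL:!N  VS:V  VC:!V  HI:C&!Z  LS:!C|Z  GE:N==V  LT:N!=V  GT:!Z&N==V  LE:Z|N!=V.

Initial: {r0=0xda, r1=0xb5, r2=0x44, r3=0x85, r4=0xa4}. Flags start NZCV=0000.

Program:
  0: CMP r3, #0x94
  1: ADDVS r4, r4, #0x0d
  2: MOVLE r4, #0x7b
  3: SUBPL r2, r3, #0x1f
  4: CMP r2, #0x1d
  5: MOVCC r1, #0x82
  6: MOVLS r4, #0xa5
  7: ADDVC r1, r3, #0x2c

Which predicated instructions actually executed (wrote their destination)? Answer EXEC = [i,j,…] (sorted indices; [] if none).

EXEC = [2,7]

[0] flags=1000 → (cmp)
[1] flags=1000 VS?F → skip
[2] flags=1000 LE?T → r4=0x7b
[3] flags=1000 PL?F → skip
[4] flags=0010 → (cmp)
[5] flags=0010 CC?F → skip
[6] flags=0010 LS?F → skip
[7] flags=0010 VC?T → r1=0xb1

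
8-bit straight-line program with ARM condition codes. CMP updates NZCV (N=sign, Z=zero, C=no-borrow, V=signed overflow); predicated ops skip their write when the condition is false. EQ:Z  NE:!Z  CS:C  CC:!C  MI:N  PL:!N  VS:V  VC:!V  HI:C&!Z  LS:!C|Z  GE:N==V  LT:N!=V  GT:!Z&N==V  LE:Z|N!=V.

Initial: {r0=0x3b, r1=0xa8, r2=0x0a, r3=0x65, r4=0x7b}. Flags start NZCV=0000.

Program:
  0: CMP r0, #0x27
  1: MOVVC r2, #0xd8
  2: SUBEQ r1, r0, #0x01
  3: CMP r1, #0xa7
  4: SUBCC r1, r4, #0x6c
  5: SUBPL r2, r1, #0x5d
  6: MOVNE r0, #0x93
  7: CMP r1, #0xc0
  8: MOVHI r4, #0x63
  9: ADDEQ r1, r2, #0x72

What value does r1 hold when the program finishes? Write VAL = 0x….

VAL = 0xa8

[0] flags=0010 → (cmp)
[1] flags=0010 VC?T → r2=0xd8
[2] flags=0010 EQ?F → skip
[3] flags=0010 → (cmp)
[4] flags=0010 CC?F → skip
[5] flags=0010 PL?T → r2=0x4b
[6] flags=0010 NE?T → r0=0x93
[7] flags=1000 → (cmp)
[8] flags=1000 HI?F → skip
[9] flags=1000 EQ?F → skip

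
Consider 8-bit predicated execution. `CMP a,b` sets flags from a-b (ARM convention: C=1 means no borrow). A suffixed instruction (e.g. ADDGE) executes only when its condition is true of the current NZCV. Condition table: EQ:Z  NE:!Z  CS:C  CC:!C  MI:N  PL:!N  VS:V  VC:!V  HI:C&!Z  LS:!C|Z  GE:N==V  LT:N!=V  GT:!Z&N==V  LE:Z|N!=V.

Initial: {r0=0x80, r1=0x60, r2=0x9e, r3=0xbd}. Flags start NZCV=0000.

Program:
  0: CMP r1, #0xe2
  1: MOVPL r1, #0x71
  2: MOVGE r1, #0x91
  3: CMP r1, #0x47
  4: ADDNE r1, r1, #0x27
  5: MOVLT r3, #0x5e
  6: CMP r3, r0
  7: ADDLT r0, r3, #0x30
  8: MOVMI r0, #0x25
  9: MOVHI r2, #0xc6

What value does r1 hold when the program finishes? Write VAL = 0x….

VAL = 0xb8

0: ✓ CMP  NZCV=0000
1: ✓ MOVPL  r1←0x71
2: ✓ MOVGE  r1←0x91
3: ✓ CMP  NZCV=0011
4: ✓ ADDNE  r1←0xb8
5: ✓ MOVLT  r3←0x5e
6: ✓ CMP  NZCV=1001
7: · ADDLT
8: ✓ MOVMI  r0←0x25
9: · MOVHI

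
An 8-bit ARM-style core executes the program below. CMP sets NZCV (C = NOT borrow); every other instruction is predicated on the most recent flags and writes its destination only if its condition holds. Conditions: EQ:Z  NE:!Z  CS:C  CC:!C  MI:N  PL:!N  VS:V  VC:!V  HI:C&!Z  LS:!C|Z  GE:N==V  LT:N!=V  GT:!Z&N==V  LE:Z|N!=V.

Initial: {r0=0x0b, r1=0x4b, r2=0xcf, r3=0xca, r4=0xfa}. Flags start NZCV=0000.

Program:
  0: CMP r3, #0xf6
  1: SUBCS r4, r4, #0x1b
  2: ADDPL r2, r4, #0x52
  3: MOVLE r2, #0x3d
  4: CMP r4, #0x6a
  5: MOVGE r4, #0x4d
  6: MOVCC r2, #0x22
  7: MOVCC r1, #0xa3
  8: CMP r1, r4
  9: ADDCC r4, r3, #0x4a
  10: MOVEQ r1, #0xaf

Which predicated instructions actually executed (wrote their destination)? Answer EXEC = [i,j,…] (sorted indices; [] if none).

[0] flags=1000 → (cmp)
[1] flags=1000 CS?F → skip
[2] flags=1000 PL?F → skip
[3] flags=1000 LE?T → r2=0x3d
[4] flags=1010 → (cmp)
[5] flags=1010 GE?F → skip
[6] flags=1010 CC?F → skip
[7] flags=1010 CC?F → skip
[8] flags=0000 → (cmp)
[9] flags=0000 CC?T → r4=0x14
[10] flags=0000 EQ?F → skip

EXEC = [3,9]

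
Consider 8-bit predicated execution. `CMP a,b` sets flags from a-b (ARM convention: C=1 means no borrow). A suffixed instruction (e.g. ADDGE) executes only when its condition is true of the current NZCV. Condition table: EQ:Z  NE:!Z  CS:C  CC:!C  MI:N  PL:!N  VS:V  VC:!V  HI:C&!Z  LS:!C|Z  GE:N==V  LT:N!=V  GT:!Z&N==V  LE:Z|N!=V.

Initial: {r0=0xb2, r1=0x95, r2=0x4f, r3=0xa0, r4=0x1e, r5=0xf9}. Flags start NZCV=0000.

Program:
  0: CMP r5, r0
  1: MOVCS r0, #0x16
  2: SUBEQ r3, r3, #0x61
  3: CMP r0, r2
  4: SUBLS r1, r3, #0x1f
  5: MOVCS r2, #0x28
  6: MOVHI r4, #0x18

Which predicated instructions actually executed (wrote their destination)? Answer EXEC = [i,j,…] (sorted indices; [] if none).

0: ✓ CMP  NZCV=0010
1: ✓ MOVCS  r0←0x16
2: · SUBEQ
3: ✓ CMP  NZCV=1000
4: ✓ SUBLS  r1←0x81
5: · MOVCS
6: · MOVHI

EXEC = [1,4]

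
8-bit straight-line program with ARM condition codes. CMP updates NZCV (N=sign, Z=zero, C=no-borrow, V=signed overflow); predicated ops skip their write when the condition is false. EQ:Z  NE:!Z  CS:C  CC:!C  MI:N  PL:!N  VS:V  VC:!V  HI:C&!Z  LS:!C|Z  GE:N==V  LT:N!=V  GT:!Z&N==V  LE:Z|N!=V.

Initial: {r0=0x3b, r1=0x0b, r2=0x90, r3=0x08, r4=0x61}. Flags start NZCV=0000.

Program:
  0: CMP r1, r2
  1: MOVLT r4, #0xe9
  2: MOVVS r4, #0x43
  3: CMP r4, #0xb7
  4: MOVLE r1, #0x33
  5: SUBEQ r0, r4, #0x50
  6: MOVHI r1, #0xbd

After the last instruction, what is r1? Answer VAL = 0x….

0: ✓ CMP  NZCV=0000
1: · MOVLT
2: · MOVVS
3: ✓ CMP  NZCV=1001
4: · MOVLE
5: · SUBEQ
6: · MOVHI

VAL = 0x0b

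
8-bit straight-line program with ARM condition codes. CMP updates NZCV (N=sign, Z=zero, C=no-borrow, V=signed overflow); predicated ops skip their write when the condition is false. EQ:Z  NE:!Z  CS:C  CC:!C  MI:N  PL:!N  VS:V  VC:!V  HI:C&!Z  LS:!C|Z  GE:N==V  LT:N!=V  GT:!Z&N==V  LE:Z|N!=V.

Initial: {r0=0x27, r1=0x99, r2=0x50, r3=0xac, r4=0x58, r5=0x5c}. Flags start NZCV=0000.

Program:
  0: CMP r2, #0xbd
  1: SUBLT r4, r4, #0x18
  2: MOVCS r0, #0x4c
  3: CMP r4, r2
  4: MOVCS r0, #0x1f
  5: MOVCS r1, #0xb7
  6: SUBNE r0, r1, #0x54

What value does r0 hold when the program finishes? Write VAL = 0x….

VAL = 0x63

0: ✓ CMP  NZCV=1001
1: · SUBLT
2: · MOVCS
3: ✓ CMP  NZCV=0010
4: ✓ MOVCS  r0←0x1f
5: ✓ MOVCS  r1←0xb7
6: ✓ SUBNE  r0←0x63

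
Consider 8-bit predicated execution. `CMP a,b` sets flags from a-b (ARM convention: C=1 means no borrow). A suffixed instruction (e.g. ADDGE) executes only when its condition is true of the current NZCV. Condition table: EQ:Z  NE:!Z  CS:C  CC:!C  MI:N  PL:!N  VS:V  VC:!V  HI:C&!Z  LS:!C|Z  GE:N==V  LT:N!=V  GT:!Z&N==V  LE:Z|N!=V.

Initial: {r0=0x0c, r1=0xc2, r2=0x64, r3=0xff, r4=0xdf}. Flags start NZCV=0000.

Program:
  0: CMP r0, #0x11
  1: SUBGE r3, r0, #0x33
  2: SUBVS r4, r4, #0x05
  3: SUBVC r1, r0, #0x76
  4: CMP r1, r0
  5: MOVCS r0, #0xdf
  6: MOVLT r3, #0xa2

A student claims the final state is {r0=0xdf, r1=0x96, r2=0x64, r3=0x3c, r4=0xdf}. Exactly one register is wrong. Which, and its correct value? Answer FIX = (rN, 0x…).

FIX = (r3, 0xa2)

[0] flags=1000 → (cmp)
[1] flags=1000 GE?F → skip
[2] flags=1000 VS?F → skip
[3] flags=1000 VC?T → r1=0x96
[4] flags=1010 → (cmp)
[5] flags=1010 CS?T → r0=0xdf
[6] flags=1010 LT?T → r3=0xa2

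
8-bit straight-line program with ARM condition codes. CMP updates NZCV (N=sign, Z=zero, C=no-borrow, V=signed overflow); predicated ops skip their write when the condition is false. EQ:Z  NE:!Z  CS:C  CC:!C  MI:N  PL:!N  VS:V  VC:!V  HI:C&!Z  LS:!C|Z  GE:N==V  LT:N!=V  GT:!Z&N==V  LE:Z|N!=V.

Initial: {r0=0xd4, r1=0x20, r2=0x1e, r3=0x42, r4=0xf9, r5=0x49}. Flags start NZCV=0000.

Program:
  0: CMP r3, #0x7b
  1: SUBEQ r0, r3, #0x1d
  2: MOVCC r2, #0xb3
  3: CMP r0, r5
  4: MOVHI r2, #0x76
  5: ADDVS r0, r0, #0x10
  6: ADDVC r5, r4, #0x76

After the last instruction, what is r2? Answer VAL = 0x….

0: ✓ CMP  NZCV=1000
1: · SUBEQ
2: ✓ MOVCC  r2←0xb3
3: ✓ CMP  NZCV=1010
4: ✓ MOVHI  r2←0x76
5: · ADDVS
6: ✓ ADDVC  r5←0x6f

VAL = 0x76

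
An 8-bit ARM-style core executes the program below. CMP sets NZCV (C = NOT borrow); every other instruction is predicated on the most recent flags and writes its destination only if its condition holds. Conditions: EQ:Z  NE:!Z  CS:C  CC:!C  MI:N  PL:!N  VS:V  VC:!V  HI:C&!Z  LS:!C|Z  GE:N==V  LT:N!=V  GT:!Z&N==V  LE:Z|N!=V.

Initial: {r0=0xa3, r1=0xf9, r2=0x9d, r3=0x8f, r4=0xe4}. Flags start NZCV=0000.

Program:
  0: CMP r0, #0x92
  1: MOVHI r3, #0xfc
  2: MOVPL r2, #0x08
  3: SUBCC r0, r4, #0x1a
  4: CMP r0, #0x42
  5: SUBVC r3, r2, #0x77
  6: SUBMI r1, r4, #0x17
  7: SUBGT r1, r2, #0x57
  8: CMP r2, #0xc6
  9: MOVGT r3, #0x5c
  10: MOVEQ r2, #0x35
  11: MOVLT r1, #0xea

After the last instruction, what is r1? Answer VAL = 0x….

VAL = 0xf9

[0] flags=0010 → (cmp)
[1] flags=0010 HI?T → r3=0xfc
[2] flags=0010 PL?T → r2=0x08
[3] flags=0010 CC?F → skip
[4] flags=0011 → (cmp)
[5] flags=0011 VC?F → skip
[6] flags=0011 MI?F → skip
[7] flags=0011 GT?F → skip
[8] flags=0000 → (cmp)
[9] flags=0000 GT?T → r3=0x5c
[10] flags=0000 EQ?F → skip
[11] flags=0000 LT?F → skip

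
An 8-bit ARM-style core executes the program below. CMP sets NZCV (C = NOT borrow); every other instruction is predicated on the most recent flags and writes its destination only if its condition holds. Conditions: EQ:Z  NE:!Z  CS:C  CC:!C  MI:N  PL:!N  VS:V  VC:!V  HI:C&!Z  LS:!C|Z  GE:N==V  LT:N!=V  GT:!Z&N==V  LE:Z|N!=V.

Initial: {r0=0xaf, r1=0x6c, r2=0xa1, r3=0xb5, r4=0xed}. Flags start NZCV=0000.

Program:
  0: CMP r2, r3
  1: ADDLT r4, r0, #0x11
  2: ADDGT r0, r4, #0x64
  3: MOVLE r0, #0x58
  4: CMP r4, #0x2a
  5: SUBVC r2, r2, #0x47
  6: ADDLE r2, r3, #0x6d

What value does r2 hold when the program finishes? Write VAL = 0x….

VAL = 0x22

[0] flags=1000 → (cmp)
[1] flags=1000 LT?T → r4=0xc0
[2] flags=1000 GT?F → skip
[3] flags=1000 LE?T → r0=0x58
[4] flags=1010 → (cmp)
[5] flags=1010 VC?T → r2=0x5a
[6] flags=1010 LE?T → r2=0x22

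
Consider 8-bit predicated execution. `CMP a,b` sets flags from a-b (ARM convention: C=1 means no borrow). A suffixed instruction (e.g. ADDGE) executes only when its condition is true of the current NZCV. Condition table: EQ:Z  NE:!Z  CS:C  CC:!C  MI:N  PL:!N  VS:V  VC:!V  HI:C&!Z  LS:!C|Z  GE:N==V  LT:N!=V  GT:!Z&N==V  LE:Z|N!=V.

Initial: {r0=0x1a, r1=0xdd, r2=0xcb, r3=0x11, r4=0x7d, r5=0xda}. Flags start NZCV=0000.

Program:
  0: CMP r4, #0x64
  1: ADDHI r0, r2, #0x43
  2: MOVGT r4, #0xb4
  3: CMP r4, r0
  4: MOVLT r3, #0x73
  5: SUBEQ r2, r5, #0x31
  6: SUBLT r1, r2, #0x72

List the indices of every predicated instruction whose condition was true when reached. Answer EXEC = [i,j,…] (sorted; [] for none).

EXEC = [1,2,4,6]

0: ✓ CMP  NZCV=0010
1: ✓ ADDHI  r0←0x0e
2: ✓ MOVGT  r4←0xb4
3: ✓ CMP  NZCV=1010
4: ✓ MOVLT  r3←0x73
5: · SUBEQ
6: ✓ SUBLT  r1←0x59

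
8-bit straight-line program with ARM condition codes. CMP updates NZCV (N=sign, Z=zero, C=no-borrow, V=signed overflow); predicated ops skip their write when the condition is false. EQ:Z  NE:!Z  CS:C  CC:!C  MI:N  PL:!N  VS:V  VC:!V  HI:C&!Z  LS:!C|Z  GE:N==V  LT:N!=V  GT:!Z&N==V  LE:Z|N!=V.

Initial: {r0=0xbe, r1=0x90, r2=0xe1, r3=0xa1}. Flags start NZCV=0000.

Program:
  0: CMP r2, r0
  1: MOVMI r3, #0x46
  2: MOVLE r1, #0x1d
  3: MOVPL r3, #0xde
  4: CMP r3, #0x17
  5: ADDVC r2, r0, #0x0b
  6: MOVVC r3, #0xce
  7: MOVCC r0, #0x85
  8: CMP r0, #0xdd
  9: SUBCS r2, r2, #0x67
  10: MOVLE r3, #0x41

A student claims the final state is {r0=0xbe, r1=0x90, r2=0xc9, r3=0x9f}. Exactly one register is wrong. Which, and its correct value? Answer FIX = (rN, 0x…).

0: ✓ CMP  NZCV=0010
1: · MOVMI
2: · MOVLE
3: ✓ MOVPL  r3←0xde
4: ✓ CMP  NZCV=1010
5: ✓ ADDVC  r2←0xc9
6: ✓ MOVVC  r3←0xce
7: · MOVCC
8: ✓ CMP  NZCV=1000
9: · SUBCS
10: ✓ MOVLE  r3←0x41

FIX = (r3, 0x41)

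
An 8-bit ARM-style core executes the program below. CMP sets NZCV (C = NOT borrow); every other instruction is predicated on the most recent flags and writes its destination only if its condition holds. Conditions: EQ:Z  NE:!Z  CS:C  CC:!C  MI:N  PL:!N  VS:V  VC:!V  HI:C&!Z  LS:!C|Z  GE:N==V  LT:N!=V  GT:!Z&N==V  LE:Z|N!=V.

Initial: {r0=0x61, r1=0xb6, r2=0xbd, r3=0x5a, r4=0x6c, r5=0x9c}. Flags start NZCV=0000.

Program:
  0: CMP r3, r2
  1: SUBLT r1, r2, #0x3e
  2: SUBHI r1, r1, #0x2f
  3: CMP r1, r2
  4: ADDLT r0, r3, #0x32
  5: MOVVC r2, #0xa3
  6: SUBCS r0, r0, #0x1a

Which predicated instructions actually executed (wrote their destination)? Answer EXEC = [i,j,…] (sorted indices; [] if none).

0: ✓ CMP  NZCV=1001
1: · SUBLT
2: · SUBHI
3: ✓ CMP  NZCV=1000
4: ✓ ADDLT  r0←0x8c
5: ✓ MOVVC  r2←0xa3
6: · SUBCS

EXEC = [4,5]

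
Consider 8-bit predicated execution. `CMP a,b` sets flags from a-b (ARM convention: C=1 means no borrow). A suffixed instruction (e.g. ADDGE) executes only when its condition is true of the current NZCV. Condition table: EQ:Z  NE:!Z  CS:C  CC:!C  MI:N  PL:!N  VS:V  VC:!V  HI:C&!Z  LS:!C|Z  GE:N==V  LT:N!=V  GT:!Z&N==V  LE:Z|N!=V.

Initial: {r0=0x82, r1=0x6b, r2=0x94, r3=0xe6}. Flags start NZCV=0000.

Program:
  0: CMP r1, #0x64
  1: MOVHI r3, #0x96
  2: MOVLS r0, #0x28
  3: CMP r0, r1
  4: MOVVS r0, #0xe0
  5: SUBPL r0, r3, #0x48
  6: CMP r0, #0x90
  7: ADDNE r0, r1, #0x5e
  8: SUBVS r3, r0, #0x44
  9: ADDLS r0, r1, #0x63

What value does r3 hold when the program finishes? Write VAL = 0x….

0: ✓ CMP  NZCV=0010
1: ✓ MOVHI  r3←0x96
2: · MOVLS
3: ✓ CMP  NZCV=0011
4: ✓ MOVVS  r0←0xe0
5: ✓ SUBPL  r0←0x4e
6: ✓ CMP  NZCV=1001
7: ✓ ADDNE  r0←0xc9
8: ✓ SUBVS  r3←0x85
9: ✓ ADDLS  r0←0xce

VAL = 0x85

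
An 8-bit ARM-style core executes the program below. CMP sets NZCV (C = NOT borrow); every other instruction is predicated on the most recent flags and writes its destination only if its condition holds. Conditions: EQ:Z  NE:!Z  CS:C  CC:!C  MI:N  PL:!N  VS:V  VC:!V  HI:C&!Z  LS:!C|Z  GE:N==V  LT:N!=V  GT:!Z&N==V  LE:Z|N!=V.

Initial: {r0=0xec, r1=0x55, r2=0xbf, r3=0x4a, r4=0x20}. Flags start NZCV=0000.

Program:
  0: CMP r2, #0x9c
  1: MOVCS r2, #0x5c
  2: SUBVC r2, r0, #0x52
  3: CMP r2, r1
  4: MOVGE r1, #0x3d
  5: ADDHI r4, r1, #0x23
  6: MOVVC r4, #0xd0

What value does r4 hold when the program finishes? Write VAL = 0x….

VAL = 0x78

[0] flags=0010 → (cmp)
[1] flags=0010 CS?T → r2=0x5c
[2] flags=0010 VC?T → r2=0x9a
[3] flags=0011 → (cmp)
[4] flags=0011 GE?F → skip
[5] flags=0011 HI?T → r4=0x78
[6] flags=0011 VC?F → skip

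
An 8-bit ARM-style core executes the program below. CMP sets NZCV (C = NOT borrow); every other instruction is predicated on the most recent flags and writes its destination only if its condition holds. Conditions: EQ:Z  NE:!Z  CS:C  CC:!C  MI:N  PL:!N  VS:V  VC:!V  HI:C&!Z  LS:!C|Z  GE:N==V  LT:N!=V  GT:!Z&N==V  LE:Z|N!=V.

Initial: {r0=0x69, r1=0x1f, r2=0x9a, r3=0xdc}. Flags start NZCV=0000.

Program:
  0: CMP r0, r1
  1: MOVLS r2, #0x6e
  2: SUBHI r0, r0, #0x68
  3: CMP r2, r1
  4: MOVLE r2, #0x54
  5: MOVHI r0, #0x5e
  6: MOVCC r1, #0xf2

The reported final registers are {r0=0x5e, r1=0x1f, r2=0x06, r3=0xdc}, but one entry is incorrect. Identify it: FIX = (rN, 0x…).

FIX = (r2, 0x54)

0: ✓ CMP  NZCV=0010
1: · MOVLS
2: ✓ SUBHI  r0←0x01
3: ✓ CMP  NZCV=0011
4: ✓ MOVLE  r2←0x54
5: ✓ MOVHI  r0←0x5e
6: · MOVCC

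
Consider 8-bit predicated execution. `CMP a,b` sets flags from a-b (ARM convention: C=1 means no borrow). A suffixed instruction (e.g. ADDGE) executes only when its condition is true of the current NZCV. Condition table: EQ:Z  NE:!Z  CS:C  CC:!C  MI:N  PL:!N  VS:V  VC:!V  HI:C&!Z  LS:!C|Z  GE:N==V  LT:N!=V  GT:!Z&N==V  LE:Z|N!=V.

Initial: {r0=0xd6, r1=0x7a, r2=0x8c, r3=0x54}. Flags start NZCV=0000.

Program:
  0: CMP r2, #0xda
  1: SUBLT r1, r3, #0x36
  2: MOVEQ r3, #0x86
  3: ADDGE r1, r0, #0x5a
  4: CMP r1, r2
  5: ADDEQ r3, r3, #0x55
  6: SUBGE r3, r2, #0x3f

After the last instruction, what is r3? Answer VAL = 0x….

0: ✓ CMP  NZCV=1000
1: ✓ SUBLT  r1←0x1e
2: · MOVEQ
3: · ADDGE
4: ✓ CMP  NZCV=1001
5: · ADDEQ
6: ✓ SUBGE  r3←0x4d

VAL = 0x4d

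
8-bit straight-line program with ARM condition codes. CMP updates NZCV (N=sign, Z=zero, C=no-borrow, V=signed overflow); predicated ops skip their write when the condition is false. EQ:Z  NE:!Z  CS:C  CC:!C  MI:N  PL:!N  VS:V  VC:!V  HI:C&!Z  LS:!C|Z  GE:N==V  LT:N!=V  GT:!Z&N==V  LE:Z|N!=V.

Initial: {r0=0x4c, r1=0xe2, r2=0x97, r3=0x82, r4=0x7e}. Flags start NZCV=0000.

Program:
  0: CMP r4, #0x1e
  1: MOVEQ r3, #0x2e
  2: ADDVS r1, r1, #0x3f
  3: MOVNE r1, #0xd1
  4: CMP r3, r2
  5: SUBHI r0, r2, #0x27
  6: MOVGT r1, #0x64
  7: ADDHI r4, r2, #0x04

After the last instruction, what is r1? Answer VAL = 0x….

0: ✓ CMP  NZCV=0010
1: · MOVEQ
2: · ADDVS
3: ✓ MOVNE  r1←0xd1
4: ✓ CMP  NZCV=1000
5: · SUBHI
6: · MOVGT
7: · ADDHI

VAL = 0xd1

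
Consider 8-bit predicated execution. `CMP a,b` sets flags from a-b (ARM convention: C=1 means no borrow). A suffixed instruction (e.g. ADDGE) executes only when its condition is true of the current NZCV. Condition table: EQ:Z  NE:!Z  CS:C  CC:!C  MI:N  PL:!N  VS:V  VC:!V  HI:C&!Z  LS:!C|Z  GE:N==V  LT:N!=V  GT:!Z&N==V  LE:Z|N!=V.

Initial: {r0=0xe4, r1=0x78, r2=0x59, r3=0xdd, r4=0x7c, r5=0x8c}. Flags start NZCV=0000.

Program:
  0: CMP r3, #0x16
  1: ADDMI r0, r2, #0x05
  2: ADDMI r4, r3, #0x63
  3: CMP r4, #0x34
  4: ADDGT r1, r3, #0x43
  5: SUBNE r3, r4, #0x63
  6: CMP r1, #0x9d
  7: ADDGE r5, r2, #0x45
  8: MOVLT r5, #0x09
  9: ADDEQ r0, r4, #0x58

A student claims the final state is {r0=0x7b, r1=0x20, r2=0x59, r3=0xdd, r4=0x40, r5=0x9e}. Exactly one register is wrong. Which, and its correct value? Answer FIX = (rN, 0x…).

0: ✓ CMP  NZCV=1010
1: ✓ ADDMI  r0←0x5e
2: ✓ ADDMI  r4←0x40
3: ✓ CMP  NZCV=0010
4: ✓ ADDGT  r1←0x20
5: ✓ SUBNE  r3←0xdd
6: ✓ CMP  NZCV=1001
7: ✓ ADDGE  r5←0x9e
8: · MOVLT
9: · ADDEQ

FIX = (r0, 0x5e)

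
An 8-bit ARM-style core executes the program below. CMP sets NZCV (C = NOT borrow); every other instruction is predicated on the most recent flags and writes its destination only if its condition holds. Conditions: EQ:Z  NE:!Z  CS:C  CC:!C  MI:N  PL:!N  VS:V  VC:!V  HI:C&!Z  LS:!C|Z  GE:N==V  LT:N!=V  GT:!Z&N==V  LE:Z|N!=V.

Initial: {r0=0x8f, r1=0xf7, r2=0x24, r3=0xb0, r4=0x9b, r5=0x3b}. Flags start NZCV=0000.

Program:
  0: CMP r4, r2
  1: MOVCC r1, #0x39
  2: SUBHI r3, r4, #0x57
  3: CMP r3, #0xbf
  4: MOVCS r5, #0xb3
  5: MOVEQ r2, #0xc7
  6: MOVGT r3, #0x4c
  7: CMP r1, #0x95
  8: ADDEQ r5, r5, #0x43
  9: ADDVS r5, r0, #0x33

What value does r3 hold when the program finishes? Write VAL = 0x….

[0] flags=0011 → (cmp)
[1] flags=0011 CC?F → skip
[2] flags=0011 HI?T → r3=0x44
[3] flags=1001 → (cmp)
[4] flags=1001 CS?F → skip
[5] flags=1001 EQ?F → skip
[6] flags=1001 GT?T → r3=0x4c
[7] flags=0010 → (cmp)
[8] flags=0010 EQ?F → skip
[9] flags=0010 VS?F → skip

VAL = 0x4c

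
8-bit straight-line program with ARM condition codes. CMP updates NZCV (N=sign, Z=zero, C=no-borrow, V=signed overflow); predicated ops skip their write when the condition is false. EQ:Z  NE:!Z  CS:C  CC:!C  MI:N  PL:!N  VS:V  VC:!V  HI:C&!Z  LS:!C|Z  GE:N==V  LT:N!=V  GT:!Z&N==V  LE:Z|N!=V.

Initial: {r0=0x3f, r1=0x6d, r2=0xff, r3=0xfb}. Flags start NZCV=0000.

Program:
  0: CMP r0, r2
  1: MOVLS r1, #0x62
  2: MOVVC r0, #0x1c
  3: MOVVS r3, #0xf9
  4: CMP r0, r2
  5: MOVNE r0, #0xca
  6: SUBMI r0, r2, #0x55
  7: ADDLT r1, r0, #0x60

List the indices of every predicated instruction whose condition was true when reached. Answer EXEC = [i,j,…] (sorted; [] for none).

0: ✓ CMP  NZCV=0000
1: ✓ MOVLS  r1←0x62
2: ✓ MOVVC  r0←0x1c
3: · MOVVS
4: ✓ CMP  NZCV=0000
5: ✓ MOVNE  r0←0xca
6: · SUBMI
7: · ADDLT

EXEC = [1,2,5]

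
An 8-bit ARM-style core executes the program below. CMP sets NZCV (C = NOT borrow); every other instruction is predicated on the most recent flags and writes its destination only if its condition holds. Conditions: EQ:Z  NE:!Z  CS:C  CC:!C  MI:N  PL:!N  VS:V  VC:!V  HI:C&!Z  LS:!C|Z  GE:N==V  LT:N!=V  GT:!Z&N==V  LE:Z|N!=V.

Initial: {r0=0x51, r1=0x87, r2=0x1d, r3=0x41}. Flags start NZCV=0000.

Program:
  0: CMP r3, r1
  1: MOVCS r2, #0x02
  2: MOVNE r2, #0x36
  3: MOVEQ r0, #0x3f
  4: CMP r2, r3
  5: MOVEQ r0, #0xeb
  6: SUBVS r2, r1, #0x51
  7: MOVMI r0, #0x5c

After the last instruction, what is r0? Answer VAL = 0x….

VAL = 0x5c

0: ✓ CMP  NZCV=1001
1: · MOVCS
2: ✓ MOVNE  r2←0x36
3: · MOVEQ
4: ✓ CMP  NZCV=1000
5: · MOVEQ
6: · SUBVS
7: ✓ MOVMI  r0←0x5c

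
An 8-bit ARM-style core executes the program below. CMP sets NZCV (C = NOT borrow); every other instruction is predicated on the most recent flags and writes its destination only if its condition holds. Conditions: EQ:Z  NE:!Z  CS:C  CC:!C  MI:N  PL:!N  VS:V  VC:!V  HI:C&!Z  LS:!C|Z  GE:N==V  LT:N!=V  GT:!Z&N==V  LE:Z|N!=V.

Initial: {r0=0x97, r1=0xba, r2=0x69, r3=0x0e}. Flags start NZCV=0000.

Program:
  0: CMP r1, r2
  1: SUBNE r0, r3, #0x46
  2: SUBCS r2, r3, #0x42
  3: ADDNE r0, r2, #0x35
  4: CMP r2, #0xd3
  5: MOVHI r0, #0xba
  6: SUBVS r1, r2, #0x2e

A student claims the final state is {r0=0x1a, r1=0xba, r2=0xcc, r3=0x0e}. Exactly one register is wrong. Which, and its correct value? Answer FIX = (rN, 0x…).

0: ✓ CMP  NZCV=0011
1: ✓ SUBNE  r0←0xc8
2: ✓ SUBCS  r2←0xcc
3: ✓ ADDNE  r0←0x01
4: ✓ CMP  NZCV=1000
5: · MOVHI
6: · SUBVS

FIX = (r0, 0x01)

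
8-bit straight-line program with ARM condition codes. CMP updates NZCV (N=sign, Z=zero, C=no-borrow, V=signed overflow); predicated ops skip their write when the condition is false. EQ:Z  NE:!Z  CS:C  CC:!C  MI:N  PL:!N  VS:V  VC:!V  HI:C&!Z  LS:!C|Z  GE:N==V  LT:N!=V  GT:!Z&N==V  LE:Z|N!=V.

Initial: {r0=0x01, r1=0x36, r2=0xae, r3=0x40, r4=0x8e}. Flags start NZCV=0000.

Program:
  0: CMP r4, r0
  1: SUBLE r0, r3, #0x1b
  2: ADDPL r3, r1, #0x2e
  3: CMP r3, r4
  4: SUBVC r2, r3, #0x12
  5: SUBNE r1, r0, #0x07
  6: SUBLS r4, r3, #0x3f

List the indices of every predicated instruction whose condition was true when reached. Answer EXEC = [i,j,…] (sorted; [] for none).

EXEC = [1,5,6]

[0] flags=1010 → (cmp)
[1] flags=1010 LE?T → r0=0x25
[2] flags=1010 PL?F → skip
[3] flags=1001 → (cmp)
[4] flags=1001 VC?F → skip
[5] flags=1001 NE?T → r1=0x1e
[6] flags=1001 LS?T → r4=0x01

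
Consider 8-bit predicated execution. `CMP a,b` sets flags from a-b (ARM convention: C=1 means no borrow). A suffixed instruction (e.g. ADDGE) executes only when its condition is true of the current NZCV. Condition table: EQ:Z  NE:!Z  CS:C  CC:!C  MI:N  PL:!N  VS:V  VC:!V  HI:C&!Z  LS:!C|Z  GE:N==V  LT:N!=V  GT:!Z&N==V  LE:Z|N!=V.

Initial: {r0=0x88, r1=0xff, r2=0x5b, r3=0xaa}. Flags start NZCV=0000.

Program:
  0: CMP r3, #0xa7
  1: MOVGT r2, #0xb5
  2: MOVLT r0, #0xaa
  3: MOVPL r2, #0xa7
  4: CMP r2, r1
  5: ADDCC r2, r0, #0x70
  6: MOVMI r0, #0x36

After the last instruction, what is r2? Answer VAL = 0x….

0: ✓ CMP  NZCV=0010
1: ✓ MOVGT  r2←0xb5
2: · MOVLT
3: ✓ MOVPL  r2←0xa7
4: ✓ CMP  NZCV=1000
5: ✓ ADDCC  r2←0xf8
6: ✓ MOVMI  r0←0x36

VAL = 0xf8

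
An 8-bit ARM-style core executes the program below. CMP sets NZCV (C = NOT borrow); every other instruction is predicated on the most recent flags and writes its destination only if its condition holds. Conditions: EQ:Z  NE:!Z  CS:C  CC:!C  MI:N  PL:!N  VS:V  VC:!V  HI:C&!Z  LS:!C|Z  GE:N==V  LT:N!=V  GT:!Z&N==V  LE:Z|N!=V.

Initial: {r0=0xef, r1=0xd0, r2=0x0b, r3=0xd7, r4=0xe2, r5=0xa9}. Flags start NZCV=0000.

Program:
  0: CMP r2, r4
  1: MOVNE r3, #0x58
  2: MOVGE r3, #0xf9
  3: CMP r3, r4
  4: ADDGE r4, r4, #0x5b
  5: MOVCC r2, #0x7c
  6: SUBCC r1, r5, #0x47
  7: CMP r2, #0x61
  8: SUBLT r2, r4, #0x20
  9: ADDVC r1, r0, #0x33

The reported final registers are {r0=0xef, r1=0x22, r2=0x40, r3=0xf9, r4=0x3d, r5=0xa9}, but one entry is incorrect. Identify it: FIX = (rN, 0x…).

FIX = (r2, 0x1d)

[0] flags=0000 → (cmp)
[1] flags=0000 NE?T → r3=0x58
[2] flags=0000 GE?T → r3=0xf9
[3] flags=0010 → (cmp)
[4] flags=0010 GE?T → r4=0x3d
[5] flags=0010 CC?F → skip
[6] flags=0010 CC?F → skip
[7] flags=1000 → (cmp)
[8] flags=1000 LT?T → r2=0x1d
[9] flags=1000 VC?T → r1=0x22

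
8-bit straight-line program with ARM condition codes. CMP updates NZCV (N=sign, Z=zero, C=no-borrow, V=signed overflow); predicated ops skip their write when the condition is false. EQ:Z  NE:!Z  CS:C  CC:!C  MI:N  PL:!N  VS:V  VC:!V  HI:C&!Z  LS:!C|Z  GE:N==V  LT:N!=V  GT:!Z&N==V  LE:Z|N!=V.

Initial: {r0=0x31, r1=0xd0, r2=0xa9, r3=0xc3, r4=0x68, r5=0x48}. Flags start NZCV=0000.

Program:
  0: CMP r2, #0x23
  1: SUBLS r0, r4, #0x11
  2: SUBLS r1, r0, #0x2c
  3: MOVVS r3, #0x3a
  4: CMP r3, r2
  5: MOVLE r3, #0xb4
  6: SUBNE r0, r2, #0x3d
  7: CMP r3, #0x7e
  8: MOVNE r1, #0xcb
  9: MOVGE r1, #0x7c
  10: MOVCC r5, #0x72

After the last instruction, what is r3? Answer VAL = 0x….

VAL = 0xc3

0: ✓ CMP  NZCV=1010
1: · SUBLS
2: · SUBLS
3: · MOVVS
4: ✓ CMP  NZCV=0010
5: · MOVLE
6: ✓ SUBNE  r0←0x6c
7: ✓ CMP  NZCV=0011
8: ✓ MOVNE  r1←0xcb
9: · MOVGE
10: · MOVCC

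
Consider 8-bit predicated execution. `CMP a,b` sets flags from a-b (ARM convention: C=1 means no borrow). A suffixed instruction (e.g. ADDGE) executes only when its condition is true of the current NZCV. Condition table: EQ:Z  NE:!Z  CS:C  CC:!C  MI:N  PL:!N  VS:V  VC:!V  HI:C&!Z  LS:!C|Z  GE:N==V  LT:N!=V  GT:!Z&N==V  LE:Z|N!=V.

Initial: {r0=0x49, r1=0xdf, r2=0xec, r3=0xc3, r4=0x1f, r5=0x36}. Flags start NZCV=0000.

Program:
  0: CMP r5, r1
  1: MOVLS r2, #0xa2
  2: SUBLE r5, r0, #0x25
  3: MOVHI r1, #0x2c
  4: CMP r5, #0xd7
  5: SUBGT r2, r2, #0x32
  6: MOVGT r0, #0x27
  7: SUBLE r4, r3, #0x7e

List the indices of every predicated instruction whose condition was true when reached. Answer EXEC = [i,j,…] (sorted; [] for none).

EXEC = [1,5,6]

0: ✓ CMP  NZCV=0000
1: ✓ MOVLS  r2←0xa2
2: · SUBLE
3: · MOVHI
4: ✓ CMP  NZCV=0000
5: ✓ SUBGT  r2←0x70
6: ✓ MOVGT  r0←0x27
7: · SUBLE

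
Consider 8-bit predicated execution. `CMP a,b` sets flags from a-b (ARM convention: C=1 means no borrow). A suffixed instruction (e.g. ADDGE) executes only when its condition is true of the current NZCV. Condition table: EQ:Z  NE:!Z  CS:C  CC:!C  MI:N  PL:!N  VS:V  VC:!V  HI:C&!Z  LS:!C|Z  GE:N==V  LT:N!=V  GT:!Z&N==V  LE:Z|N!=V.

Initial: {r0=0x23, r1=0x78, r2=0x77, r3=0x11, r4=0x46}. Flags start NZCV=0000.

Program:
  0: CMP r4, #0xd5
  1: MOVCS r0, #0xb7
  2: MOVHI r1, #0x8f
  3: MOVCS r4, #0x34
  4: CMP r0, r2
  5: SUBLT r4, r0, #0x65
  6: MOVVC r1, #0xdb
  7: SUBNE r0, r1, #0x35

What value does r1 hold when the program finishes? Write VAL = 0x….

[0] flags=0000 → (cmp)
[1] flags=0000 CS?F → skip
[2] flags=0000 HI?F → skip
[3] flags=0000 CS?F → skip
[4] flags=1000 → (cmp)
[5] flags=1000 LT?T → r4=0xbe
[6] flags=1000 VC?T → r1=0xdb
[7] flags=1000 NE?T → r0=0xa6

VAL = 0xdb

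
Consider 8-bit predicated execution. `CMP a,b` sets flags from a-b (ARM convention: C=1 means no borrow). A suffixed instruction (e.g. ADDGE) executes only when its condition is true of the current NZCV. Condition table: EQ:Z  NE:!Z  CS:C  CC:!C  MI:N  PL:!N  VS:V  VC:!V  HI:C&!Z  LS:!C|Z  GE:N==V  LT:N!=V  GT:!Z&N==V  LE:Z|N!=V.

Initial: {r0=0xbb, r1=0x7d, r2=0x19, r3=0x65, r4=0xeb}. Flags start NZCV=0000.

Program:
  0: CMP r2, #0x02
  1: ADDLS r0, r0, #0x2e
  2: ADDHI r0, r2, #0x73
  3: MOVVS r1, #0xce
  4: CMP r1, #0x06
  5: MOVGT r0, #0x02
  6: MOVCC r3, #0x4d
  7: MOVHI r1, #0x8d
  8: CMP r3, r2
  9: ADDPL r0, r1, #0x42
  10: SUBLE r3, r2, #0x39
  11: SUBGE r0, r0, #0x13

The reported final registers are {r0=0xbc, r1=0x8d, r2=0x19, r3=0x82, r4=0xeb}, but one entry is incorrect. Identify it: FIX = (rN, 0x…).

FIX = (r3, 0x65)

[0] flags=0010 → (cmp)
[1] flags=0010 LS?F → skip
[2] flags=0010 HI?T → r0=0x8c
[3] flags=0010 VS?F → skip
[4] flags=0010 → (cmp)
[5] flags=0010 GT?T → r0=0x02
[6] flags=0010 CC?F → skip
[7] flags=0010 HI?T → r1=0x8d
[8] flags=0010 → (cmp)
[9] flags=0010 PL?T → r0=0xcf
[10] flags=0010 LE?F → skip
[11] flags=0010 GE?T → r0=0xbc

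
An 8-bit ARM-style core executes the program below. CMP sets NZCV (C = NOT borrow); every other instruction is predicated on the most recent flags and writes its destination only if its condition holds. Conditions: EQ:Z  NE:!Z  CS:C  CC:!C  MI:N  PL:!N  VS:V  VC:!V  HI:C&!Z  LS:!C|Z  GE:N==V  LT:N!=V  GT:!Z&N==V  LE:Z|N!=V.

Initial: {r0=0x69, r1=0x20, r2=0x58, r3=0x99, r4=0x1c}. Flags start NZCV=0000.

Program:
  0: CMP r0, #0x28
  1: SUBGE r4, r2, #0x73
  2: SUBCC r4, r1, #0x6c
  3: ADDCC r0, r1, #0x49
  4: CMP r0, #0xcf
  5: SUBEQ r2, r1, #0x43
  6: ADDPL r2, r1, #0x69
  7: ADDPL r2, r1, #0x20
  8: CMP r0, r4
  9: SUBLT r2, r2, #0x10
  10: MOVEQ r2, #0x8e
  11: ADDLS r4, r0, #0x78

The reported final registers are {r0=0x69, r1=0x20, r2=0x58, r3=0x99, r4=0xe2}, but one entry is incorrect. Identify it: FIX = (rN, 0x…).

[0] flags=0010 → (cmp)
[1] flags=0010 GE?T → r4=0xe5
[2] flags=0010 CC?F → skip
[3] flags=0010 CC?F → skip
[4] flags=1001 → (cmp)
[5] flags=1001 EQ?F → skip
[6] flags=1001 PL?F → skip
[7] flags=1001 PL?F → skip
[8] flags=1001 → (cmp)
[9] flags=1001 LT?F → skip
[10] flags=1001 EQ?F → skip
[11] flags=1001 LS?T → r4=0xe1

FIX = (r4, 0xe1)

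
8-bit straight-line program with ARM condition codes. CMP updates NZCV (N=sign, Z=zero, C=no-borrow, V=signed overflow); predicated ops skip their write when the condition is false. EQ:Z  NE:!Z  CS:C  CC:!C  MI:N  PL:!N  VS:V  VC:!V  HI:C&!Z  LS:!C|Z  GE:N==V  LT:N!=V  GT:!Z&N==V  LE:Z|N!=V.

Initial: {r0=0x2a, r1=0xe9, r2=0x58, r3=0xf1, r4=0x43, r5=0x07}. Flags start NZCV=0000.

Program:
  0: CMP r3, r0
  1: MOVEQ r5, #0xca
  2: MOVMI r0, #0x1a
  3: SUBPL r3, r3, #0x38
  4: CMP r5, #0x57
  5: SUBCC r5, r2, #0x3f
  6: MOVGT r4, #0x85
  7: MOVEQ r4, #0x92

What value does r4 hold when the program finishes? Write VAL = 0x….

VAL = 0x43

[0] flags=1010 → (cmp)
[1] flags=1010 EQ?F → skip
[2] flags=1010 MI?T → r0=0x1a
[3] flags=1010 PL?F → skip
[4] flags=1000 → (cmp)
[5] flags=1000 CC?T → r5=0x19
[6] flags=1000 GT?F → skip
[7] flags=1000 EQ?F → skip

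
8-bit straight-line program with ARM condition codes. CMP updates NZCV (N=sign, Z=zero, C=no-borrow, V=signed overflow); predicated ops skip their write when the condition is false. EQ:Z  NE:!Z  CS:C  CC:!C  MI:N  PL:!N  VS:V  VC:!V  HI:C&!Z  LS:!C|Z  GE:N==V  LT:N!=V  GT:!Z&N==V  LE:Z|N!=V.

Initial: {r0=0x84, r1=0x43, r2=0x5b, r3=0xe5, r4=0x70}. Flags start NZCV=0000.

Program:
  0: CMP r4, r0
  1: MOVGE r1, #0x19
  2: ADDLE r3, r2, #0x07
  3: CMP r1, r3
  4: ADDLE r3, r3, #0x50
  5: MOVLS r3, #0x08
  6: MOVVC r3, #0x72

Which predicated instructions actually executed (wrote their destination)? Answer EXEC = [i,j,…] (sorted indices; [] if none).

[0] flags=1001 → (cmp)
[1] flags=1001 GE?T → r1=0x19
[2] flags=1001 LE?F → skip
[3] flags=0000 → (cmp)
[4] flags=0000 LE?F → skip
[5] flags=0000 LS?T → r3=0x08
[6] flags=0000 VC?T → r3=0x72

EXEC = [1,5,6]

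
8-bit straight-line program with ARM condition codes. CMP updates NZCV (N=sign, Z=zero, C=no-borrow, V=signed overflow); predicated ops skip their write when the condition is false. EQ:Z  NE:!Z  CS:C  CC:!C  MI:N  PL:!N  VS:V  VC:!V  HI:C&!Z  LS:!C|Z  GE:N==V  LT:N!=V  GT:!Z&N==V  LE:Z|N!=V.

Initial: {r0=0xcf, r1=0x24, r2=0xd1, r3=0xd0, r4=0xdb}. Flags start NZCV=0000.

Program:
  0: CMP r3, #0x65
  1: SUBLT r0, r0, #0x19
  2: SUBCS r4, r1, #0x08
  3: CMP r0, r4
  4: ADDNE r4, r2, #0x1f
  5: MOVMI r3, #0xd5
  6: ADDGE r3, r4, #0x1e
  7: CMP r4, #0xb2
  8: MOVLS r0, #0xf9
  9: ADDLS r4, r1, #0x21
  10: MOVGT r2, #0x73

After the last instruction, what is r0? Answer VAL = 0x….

[0] flags=0011 → (cmp)
[1] flags=0011 LT?T → r0=0xb6
[2] flags=0011 CS?T → r4=0x1c
[3] flags=1010 → (cmp)
[4] flags=1010 NE?T → r4=0xf0
[5] flags=1010 MI?T → r3=0xd5
[6] flags=1010 GE?F → skip
[7] flags=0010 → (cmp)
[8] flags=0010 LS?F → skip
[9] flags=0010 LS?F → skip
[10] flags=0010 GT?T → r2=0x73

VAL = 0xb6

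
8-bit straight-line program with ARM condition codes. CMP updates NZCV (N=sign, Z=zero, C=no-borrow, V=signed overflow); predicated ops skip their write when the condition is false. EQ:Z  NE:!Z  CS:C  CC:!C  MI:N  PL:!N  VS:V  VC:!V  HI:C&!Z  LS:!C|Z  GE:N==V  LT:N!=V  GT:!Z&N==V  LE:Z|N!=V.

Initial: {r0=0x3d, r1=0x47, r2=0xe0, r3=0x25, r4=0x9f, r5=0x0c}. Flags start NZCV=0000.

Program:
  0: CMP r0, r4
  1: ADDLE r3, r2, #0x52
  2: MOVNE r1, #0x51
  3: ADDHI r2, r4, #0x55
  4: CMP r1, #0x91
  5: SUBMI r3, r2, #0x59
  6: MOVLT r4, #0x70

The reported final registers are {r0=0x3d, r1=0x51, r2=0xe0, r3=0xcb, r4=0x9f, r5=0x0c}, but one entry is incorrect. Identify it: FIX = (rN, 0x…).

FIX = (r3, 0x87)

0: ✓ CMP  NZCV=1001
1: · ADDLE
2: ✓ MOVNE  r1←0x51
3: · ADDHI
4: ✓ CMP  NZCV=1001
5: ✓ SUBMI  r3←0x87
6: · MOVLT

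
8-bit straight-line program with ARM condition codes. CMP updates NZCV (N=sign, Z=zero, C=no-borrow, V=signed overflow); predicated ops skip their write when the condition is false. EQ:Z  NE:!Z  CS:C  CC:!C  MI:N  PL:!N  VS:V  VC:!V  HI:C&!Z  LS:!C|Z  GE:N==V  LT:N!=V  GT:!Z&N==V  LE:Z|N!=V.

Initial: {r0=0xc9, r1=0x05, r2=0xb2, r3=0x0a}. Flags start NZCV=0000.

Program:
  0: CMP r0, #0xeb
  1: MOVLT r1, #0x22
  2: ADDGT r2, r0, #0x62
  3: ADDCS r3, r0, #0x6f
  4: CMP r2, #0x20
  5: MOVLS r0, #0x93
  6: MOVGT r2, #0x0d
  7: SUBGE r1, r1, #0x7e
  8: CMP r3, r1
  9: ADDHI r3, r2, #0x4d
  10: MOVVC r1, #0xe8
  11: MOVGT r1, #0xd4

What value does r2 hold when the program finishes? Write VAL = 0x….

[0] flags=1000 → (cmp)
[1] flags=1000 LT?T → r1=0x22
[2] flags=1000 GT?F → skip
[3] flags=1000 CS?F → skip
[4] flags=1010 → (cmp)
[5] flags=1010 LS?F → skip
[6] flags=1010 GT?F → skip
[7] flags=1010 GE?F → skip
[8] flags=1000 → (cmp)
[9] flags=1000 HI?F → skip
[10] flags=1000 VC?T → r1=0xe8
[11] flags=1000 GT?F → skip

VAL = 0xb2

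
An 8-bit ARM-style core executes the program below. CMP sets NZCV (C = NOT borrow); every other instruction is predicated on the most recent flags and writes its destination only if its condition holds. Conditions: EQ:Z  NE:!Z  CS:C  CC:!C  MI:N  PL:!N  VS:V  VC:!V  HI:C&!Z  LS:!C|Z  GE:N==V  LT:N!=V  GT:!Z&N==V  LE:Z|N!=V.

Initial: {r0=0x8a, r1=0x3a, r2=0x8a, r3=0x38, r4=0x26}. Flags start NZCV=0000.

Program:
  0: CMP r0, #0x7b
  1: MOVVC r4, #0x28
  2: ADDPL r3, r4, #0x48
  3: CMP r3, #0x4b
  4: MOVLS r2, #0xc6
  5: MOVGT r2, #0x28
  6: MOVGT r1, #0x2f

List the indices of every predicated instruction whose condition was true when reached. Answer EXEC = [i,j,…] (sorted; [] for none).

[0] flags=0011 → (cmp)
[1] flags=0011 VC?F → skip
[2] flags=0011 PL?T → r3=0x6e
[3] flags=0010 → (cmp)
[4] flags=0010 LS?F → skip
[5] flags=0010 GT?T → r2=0x28
[6] flags=0010 GT?T → r1=0x2f

EXEC = [2,5,6]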